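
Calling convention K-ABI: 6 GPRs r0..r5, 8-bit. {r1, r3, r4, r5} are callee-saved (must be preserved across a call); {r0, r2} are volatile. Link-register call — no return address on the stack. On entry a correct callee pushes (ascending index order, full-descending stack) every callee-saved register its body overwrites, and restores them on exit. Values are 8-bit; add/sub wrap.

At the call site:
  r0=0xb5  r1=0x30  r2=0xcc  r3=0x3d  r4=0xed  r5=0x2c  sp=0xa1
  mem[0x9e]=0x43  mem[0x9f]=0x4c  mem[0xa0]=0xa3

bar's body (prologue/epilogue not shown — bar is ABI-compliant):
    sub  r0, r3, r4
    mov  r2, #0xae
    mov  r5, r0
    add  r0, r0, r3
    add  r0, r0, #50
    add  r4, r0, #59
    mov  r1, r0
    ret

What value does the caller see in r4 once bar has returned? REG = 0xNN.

prologue: push r1 → mem[0xa0]=0x30, sp=0xa0
prologue: push r4 → mem[0x9f]=0xed, sp=0x9f
prologue: push r5 → mem[0x9e]=0x2c, sp=0x9e
body[0] sub  r0, r3, r4 → r0=0x50
body[1] mov  r2, #0xae → r2=0xae
body[2] mov  r5, r0 → r5=0x50
body[3] add  r0, r0, r3 → r0=0x8d
body[4] add  r0, r0, #50 → r0=0xbf
body[5] add  r4, r0, #59 → r4=0xfa
body[6] mov  r1, r0 → r1=0xbf
epilogue: pop r5=0x2c, sp=0x9f
epilogue: pop r4=0xed, sp=0xa0
epilogue: pop r1=0x30, sp=0xa1
r4 is callee-saved → restored

REG = 0xed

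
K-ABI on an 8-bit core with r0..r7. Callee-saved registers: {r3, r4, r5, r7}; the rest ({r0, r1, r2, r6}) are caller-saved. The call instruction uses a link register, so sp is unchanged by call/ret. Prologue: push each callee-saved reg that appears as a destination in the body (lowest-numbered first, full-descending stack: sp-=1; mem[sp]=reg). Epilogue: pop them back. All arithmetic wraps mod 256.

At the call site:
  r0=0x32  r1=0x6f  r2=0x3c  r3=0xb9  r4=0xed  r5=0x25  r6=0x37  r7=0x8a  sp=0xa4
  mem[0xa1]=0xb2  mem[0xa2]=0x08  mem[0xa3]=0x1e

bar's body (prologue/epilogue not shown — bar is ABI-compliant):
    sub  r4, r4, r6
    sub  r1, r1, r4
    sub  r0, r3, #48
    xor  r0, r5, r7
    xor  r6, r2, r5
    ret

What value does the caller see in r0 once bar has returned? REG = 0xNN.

prologue: push r4 → mem[0xa3]=0xed, sp=0xa3
body[0] sub  r4, r4, r6 → r4=0xb6
body[1] sub  r1, r1, r4 → r1=0xb9
body[2] sub  r0, r3, #48 → r0=0x89
body[3] xor  r0, r5, r7 → r0=0xaf
body[4] xor  r6, r2, r5 → r6=0x19
epilogue: pop r4=0xed, sp=0xa4
r0 is caller-saved → body value

REG = 0xaf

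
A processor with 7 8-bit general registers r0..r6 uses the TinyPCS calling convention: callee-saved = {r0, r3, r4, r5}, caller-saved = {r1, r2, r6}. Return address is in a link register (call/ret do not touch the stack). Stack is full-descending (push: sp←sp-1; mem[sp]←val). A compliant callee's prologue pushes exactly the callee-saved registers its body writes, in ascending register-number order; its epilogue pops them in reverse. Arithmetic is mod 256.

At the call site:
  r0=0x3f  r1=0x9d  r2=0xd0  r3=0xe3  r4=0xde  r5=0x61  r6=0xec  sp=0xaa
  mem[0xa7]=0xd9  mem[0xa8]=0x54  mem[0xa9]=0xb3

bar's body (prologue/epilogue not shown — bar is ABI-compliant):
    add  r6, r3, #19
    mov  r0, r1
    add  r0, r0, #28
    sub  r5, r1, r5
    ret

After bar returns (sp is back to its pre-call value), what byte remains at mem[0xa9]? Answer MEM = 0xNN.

prologue: push r0 → mem[0xa9]=0x3f, sp=0xa9
prologue: push r5 → mem[0xa8]=0x61, sp=0xa8
body[0] add  r6, r3, #19 → r6=0xf6
body[1] mov  r0, r1 → r0=0x9d
body[2] add  r0, r0, #28 → r0=0xb9
body[3] sub  r5, r1, r5 → r5=0x3c
epilogue: pop r5=0x61, sp=0xa9
epilogue: pop r0=0x3f, sp=0xaa
prologue pushed ['r0', 'r5'] at ['0xa9', '0xa8']

MEM = 0x3f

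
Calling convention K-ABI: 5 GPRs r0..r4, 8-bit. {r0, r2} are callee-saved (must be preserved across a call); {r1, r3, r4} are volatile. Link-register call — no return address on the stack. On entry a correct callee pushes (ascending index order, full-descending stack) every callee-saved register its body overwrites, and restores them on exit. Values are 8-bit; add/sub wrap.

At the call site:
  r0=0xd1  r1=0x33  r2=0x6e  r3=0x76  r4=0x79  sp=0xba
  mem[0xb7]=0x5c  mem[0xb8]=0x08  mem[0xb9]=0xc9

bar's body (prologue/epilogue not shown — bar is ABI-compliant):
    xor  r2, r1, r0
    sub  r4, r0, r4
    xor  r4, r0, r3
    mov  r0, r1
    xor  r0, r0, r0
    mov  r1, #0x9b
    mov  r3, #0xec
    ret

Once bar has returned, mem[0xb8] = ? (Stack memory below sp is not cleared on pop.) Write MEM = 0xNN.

prologue: push r0 -> mem[0xb9]=0xd1, sp=0xb9
prologue: push r2 -> mem[0xb8]=0x6e, sp=0xb8
body[0] xor  r2, r1, r0 -> r2=0xe2
body[1] sub  r4, r0, r4 -> r4=0x58
body[2] xor  r4, r0, r3 -> r4=0xa7
body[3] mov  r0, r1 -> r0=0x33
body[4] xor  r0, r0, r0 -> r0=0x00
body[5] mov  r1, #0x9b -> r1=0x9b
body[6] mov  r3, #0xec -> r3=0xec
epilogue: pop r2=0x6e, sp=0xb9
epilogue: pop r0=0xd1, sp=0xba
prologue pushed ['r0', 'r2'] at ['0xb9', '0xb8']

MEM = 0x6e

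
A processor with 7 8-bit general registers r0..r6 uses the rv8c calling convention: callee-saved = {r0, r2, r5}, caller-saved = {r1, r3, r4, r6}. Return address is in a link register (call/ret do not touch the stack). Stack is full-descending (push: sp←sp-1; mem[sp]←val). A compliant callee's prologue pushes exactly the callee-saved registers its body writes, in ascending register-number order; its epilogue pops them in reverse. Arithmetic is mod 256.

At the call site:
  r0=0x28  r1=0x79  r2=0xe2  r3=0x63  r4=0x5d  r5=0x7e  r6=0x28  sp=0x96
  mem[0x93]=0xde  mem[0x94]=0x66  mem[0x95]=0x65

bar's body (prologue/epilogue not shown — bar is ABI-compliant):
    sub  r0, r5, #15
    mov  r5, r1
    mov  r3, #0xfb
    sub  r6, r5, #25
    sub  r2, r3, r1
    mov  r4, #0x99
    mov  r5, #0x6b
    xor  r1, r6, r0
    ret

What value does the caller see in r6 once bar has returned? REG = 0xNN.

REG = 0x60

prologue: push r0 → mem[0x95]=0x28, sp=0x95
prologue: push r2 → mem[0x94]=0xe2, sp=0x94
prologue: push r5 → mem[0x93]=0x7e, sp=0x93
body[0] sub  r0, r5, #15 → r0=0x6f
body[1] mov  r5, r1 → r5=0x79
body[2] mov  r3, #0xfb → r3=0xfb
body[3] sub  r6, r5, #25 → r6=0x60
body[4] sub  r2, r3, r1 → r2=0x82
body[5] mov  r4, #0x99 → r4=0x99
body[6] mov  r5, #0x6b → r5=0x6b
body[7] xor  r1, r6, r0 → r1=0x0f
epilogue: pop r5=0x7e, sp=0x94
epilogue: pop r2=0xe2, sp=0x95
epilogue: pop r0=0x28, sp=0x96
r6 is caller-saved → body value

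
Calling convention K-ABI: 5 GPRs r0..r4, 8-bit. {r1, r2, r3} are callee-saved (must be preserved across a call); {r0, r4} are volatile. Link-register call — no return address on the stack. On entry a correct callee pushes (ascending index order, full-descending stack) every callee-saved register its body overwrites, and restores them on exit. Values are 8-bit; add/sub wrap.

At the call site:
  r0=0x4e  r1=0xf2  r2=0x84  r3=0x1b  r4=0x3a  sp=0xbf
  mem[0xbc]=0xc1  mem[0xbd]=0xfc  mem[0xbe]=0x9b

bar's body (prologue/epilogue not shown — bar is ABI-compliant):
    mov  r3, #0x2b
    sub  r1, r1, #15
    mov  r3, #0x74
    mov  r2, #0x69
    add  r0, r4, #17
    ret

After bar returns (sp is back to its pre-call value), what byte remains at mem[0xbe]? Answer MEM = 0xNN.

MEM = 0xf2

prologue: push r1 -> mem[0xbe]=0xf2, sp=0xbe
prologue: push r2 -> mem[0xbd]=0x84, sp=0xbd
prologue: push r3 -> mem[0xbc]=0x1b, sp=0xbc
body[0] mov  r3, #0x2b -> r3=0x2b
body[1] sub  r1, r1, #15 -> r1=0xe3
body[2] mov  r3, #0x74 -> r3=0x74
body[3] mov  r2, #0x69 -> r2=0x69
body[4] add  r0, r4, #17 -> r0=0x4b
epilogue: pop r3=0x1b, sp=0xbd
epilogue: pop r2=0x84, sp=0xbe
epilogue: pop r1=0xf2, sp=0xbf
prologue pushed ['r1', 'r2', 'r3'] at ['0xbe', '0xbd', '0xbc']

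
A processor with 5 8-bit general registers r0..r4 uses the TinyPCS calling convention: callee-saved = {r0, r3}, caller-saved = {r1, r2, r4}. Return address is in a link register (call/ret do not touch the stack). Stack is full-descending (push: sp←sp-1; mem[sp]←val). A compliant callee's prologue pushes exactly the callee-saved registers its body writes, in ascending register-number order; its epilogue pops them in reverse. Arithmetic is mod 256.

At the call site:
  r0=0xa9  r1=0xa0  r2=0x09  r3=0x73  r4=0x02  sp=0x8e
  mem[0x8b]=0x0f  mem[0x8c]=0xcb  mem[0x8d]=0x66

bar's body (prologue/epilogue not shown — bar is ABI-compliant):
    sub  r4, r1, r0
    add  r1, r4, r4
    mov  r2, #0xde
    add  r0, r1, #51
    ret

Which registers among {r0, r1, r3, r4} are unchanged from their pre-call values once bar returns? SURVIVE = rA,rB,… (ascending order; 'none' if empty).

prologue: push r0 → mem[0x8d]=0xa9, sp=0x8d
body[0] sub  r4, r1, r0 → r4=0xf7
body[1] add  r1, r4, r4 → r1=0xee
body[2] mov  r2, #0xde → r2=0xde
body[3] add  r0, r1, #51 → r0=0x21
epilogue: pop r0=0xa9, sp=0x8e
r0: callee-saved, written=True
r1: caller-saved, written=True
r3: callee-saved, written=False
r4: caller-saved, written=True

SURVIVE = r0,r3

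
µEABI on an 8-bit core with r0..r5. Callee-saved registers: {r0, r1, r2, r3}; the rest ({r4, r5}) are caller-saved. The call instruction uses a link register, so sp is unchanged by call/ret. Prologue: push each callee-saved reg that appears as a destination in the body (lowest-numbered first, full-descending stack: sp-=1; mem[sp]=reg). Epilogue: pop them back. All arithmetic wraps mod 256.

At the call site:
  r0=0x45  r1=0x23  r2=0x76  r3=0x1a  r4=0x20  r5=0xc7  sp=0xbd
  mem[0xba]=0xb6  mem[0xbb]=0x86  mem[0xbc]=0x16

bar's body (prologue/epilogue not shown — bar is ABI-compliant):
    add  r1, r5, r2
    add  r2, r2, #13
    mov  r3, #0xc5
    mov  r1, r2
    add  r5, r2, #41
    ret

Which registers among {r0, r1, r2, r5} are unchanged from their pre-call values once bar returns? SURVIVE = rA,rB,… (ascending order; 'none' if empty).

SURVIVE = r0,r1,r2

prologue: push r1 -> mem[0xbc]=0x23, sp=0xbc
prologue: push r2 -> mem[0xbb]=0x76, sp=0xbb
prologue: push r3 -> mem[0xba]=0x1a, sp=0xba
body[0] add  r1, r5, r2 -> r1=0x3d
body[1] add  r2, r2, #13 -> r2=0x83
body[2] mov  r3, #0xc5 -> r3=0xc5
body[3] mov  r1, r2 -> r1=0x83
body[4] add  r5, r2, #41 -> r5=0xac
epilogue: pop r3=0x1a, sp=0xbb
epilogue: pop r2=0x76, sp=0xbc
epilogue: pop r1=0x23, sp=0xbd
r0: callee-saved, written=False
r1: callee-saved, written=True
r2: callee-saved, written=True
r5: caller-saved, written=True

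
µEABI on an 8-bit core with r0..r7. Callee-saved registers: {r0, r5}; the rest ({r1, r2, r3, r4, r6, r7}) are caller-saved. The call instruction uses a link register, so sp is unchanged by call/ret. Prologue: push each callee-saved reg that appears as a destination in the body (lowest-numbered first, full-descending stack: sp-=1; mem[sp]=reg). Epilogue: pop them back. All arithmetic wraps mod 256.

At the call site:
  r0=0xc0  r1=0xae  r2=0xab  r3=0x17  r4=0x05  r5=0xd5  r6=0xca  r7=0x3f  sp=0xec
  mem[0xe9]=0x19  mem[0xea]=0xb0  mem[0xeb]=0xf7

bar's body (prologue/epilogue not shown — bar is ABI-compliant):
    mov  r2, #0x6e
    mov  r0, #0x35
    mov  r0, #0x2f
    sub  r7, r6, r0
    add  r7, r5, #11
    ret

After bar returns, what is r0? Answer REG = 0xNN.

prologue: push r0 → mem[0xeb]=0xc0, sp=0xeb
body[0] mov  r2, #0x6e → r2=0x6e
body[1] mov  r0, #0x35 → r0=0x35
body[2] mov  r0, #0x2f → r0=0x2f
body[3] sub  r7, r6, r0 → r7=0x9b
body[4] add  r7, r5, #11 → r7=0xe0
epilogue: pop r0=0xc0, sp=0xec
r0 is callee-saved → restored

REG = 0xc0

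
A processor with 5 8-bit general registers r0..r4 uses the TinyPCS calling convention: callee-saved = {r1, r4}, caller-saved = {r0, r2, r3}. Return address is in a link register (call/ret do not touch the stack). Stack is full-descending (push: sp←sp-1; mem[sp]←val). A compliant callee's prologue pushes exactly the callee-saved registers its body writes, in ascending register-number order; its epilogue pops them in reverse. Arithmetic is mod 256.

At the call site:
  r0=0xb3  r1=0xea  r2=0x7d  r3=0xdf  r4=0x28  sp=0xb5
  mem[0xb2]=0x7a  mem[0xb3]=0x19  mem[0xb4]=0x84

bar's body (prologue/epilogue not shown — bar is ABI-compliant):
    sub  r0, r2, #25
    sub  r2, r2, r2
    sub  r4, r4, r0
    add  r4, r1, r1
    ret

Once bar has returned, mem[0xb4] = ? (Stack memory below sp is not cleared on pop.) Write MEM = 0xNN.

MEM = 0x28

prologue: push r4 -> mem[0xb4]=0x28, sp=0xb4
body[0] sub  r0, r2, #25 -> r0=0x64
body[1] sub  r2, r2, r2 -> r2=0x00
body[2] sub  r4, r4, r0 -> r4=0xc4
body[3] add  r4, r1, r1 -> r4=0xd4
epilogue: pop r4=0x28, sp=0xb5
prologue pushed ['r4'] at ['0xb4']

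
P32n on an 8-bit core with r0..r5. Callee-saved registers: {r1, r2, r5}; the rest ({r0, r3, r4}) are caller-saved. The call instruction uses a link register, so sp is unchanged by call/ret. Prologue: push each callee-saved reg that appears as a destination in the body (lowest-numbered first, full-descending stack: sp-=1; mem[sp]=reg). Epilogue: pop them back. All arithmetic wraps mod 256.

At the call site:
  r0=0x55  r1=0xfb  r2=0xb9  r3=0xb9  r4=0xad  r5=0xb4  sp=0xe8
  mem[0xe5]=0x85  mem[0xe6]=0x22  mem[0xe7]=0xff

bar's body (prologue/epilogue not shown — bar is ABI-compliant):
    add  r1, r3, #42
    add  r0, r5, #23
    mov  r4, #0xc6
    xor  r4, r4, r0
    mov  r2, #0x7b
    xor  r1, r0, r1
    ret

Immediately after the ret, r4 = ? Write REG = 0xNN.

REG = 0x0d

prologue: push r1 -> mem[0xe7]=0xfb, sp=0xe7
prologue: push r2 -> mem[0xe6]=0xb9, sp=0xe6
body[0] add  r1, r3, #42 -> r1=0xe3
body[1] add  r0, r5, #23 -> r0=0xcb
body[2] mov  r4, #0xc6 -> r4=0xc6
body[3] xor  r4, r4, r0 -> r4=0x0d
body[4] mov  r2, #0x7b -> r2=0x7b
body[5] xor  r1, r0, r1 -> r1=0x28
epilogue: pop r2=0xb9, sp=0xe7
epilogue: pop r1=0xfb, sp=0xe8
r4 is caller-saved -> body value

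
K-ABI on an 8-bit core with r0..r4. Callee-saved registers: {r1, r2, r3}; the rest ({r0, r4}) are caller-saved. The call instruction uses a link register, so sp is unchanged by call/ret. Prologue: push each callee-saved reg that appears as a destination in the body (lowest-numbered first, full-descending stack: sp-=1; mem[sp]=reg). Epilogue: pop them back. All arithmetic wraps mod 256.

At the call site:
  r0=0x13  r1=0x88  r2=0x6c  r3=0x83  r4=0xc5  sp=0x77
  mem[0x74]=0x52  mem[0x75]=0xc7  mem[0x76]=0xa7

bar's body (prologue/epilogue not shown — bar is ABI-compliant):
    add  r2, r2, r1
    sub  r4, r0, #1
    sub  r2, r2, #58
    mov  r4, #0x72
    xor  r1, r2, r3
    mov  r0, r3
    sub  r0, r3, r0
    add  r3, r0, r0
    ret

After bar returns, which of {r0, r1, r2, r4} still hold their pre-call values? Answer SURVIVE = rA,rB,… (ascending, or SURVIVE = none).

SURVIVE = r1,r2

prologue: push r1 -> mem[0x76]=0x88, sp=0x76
prologue: push r2 -> mem[0x75]=0x6c, sp=0x75
prologue: push r3 -> mem[0x74]=0x83, sp=0x74
body[0] add  r2, r2, r1 -> r2=0xf4
body[1] sub  r4, r0, #1 -> r4=0x12
body[2] sub  r2, r2, #58 -> r2=0xba
body[3] mov  r4, #0x72 -> r4=0x72
body[4] xor  r1, r2, r3 -> r1=0x39
body[5] mov  r0, r3 -> r0=0x83
body[6] sub  r0, r3, r0 -> r0=0x00
body[7] add  r3, r0, r0 -> r3=0x00
epilogue: pop r3=0x83, sp=0x75
epilogue: pop r2=0x6c, sp=0x76
epilogue: pop r1=0x88, sp=0x77
r0: caller-saved, written=True
r1: callee-saved, written=True
r2: callee-saved, written=True
r4: caller-saved, written=True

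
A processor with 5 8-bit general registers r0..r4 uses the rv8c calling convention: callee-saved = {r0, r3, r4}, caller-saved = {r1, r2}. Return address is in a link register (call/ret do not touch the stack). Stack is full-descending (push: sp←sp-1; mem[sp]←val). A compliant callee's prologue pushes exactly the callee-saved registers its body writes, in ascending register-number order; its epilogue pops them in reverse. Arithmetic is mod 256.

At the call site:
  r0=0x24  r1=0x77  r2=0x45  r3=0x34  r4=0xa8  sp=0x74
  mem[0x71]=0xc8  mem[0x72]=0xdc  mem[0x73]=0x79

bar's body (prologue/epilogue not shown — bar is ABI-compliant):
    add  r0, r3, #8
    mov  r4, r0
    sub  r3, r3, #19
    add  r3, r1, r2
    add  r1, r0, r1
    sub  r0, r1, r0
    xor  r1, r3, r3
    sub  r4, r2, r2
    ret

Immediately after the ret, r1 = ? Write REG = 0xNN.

prologue: push r0 → mem[0x73]=0x24, sp=0x73
prologue: push r3 → mem[0x72]=0x34, sp=0x72
prologue: push r4 → mem[0x71]=0xa8, sp=0x71
body[0] add  r0, r3, #8 → r0=0x3c
body[1] mov  r4, r0 → r4=0x3c
body[2] sub  r3, r3, #19 → r3=0x21
body[3] add  r3, r1, r2 → r3=0xbc
body[4] add  r1, r0, r1 → r1=0xb3
body[5] sub  r0, r1, r0 → r0=0x77
body[6] xor  r1, r3, r3 → r1=0x00
body[7] sub  r4, r2, r2 → r4=0x00
epilogue: pop r4=0xa8, sp=0x72
epilogue: pop r3=0x34, sp=0x73
epilogue: pop r0=0x24, sp=0x74
r1 is caller-saved → body value

REG = 0x00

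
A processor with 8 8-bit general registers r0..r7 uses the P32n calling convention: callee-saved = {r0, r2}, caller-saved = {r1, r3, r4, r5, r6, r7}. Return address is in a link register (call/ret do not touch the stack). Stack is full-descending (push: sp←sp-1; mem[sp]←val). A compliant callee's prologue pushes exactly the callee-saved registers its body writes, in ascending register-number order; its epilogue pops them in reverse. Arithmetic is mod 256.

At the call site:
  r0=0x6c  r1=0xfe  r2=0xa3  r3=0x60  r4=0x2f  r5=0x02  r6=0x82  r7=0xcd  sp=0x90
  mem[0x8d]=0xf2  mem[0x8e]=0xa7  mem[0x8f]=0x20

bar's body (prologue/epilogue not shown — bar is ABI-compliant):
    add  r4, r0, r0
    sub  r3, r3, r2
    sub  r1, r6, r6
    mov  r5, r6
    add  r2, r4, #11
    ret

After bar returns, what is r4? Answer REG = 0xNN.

REG = 0xd8

prologue: push r2 -> mem[0x8f]=0xa3, sp=0x8f
body[0] add  r4, r0, r0 -> r4=0xd8
body[1] sub  r3, r3, r2 -> r3=0xbd
body[2] sub  r1, r6, r6 -> r1=0x00
body[3] mov  r5, r6 -> r5=0x82
body[4] add  r2, r4, #11 -> r2=0xe3
epilogue: pop r2=0xa3, sp=0x90
r4 is caller-saved -> body value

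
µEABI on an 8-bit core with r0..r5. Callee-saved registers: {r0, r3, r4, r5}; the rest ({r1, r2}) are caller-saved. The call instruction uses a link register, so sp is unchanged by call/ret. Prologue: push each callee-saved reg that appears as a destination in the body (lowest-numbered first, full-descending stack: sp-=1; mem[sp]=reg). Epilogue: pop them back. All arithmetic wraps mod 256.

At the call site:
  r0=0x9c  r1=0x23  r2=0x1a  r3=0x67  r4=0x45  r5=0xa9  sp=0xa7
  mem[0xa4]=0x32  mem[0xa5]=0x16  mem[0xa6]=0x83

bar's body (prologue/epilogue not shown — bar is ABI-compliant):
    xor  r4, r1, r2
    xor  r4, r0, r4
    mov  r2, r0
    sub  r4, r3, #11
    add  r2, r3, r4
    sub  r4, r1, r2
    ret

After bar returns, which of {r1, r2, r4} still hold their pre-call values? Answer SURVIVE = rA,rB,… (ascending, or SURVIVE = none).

prologue: push r4 -> mem[0xa6]=0x45, sp=0xa6
body[0] xor  r4, r1, r2 -> r4=0x39
body[1] xor  r4, r0, r4 -> r4=0xa5
body[2] mov  r2, r0 -> r2=0x9c
body[3] sub  r4, r3, #11 -> r4=0x5c
body[4] add  r2, r3, r4 -> r2=0xc3
body[5] sub  r4, r1, r2 -> r4=0x60
epilogue: pop r4=0x45, sp=0xa7
r1: caller-saved, written=False
r2: caller-saved, written=True
r4: callee-saved, written=True

SURVIVE = r1,r4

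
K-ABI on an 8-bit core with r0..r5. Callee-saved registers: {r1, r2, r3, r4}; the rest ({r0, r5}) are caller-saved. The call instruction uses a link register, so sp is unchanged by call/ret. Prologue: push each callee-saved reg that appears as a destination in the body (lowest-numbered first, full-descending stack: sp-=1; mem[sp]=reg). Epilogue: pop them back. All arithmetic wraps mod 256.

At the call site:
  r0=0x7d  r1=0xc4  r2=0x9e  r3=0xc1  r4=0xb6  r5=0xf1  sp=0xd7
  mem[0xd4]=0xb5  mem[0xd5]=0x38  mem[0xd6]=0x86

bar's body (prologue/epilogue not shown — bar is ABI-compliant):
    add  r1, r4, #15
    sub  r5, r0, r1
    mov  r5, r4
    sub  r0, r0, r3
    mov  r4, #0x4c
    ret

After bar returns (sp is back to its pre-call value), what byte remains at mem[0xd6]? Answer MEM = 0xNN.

MEM = 0xc4

prologue: push r1 -> mem[0xd6]=0xc4, sp=0xd6
prologue: push r4 -> mem[0xd5]=0xb6, sp=0xd5
body[0] add  r1, r4, #15 -> r1=0xc5
body[1] sub  r5, r0, r1 -> r5=0xb8
body[2] mov  r5, r4 -> r5=0xb6
body[3] sub  r0, r0, r3 -> r0=0xbc
body[4] mov  r4, #0x4c -> r4=0x4c
epilogue: pop r4=0xb6, sp=0xd6
epilogue: pop r1=0xc4, sp=0xd7
prologue pushed ['r1', 'r4'] at ['0xd6', '0xd5']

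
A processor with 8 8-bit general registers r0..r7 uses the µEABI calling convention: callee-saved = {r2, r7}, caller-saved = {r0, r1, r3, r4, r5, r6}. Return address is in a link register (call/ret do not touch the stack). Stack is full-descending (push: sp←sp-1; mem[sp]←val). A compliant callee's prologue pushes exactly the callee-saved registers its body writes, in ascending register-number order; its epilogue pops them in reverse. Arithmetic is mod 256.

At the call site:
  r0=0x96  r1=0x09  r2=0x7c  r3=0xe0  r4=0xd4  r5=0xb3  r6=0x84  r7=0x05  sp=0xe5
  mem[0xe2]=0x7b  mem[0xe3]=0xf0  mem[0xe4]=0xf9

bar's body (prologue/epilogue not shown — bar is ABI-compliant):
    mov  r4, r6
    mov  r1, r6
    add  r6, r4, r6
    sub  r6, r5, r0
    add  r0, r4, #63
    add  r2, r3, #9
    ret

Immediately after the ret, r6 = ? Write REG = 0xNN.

prologue: push r2 → mem[0xe4]=0x7c, sp=0xe4
body[0] mov  r4, r6 → r4=0x84
body[1] mov  r1, r6 → r1=0x84
body[2] add  r6, r4, r6 → r6=0x08
body[3] sub  r6, r5, r0 → r6=0x1d
body[4] add  r0, r4, #63 → r0=0xc3
body[5] add  r2, r3, #9 → r2=0xe9
epilogue: pop r2=0x7c, sp=0xe5
r6 is caller-saved → body value

REG = 0x1d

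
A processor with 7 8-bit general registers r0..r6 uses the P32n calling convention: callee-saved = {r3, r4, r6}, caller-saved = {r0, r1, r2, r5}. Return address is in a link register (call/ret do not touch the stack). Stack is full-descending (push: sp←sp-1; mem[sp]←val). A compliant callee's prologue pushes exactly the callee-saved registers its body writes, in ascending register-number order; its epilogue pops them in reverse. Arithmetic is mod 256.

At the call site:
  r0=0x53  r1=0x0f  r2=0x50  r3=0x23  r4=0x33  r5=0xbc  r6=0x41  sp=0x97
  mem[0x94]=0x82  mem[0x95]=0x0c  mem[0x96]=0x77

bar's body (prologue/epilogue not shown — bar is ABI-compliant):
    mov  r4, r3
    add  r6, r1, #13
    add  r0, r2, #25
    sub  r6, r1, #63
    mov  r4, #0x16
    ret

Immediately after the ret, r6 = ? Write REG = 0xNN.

REG = 0x41

prologue: push r4 → mem[0x96]=0x33, sp=0x96
prologue: push r6 → mem[0x95]=0x41, sp=0x95
body[0] mov  r4, r3 → r4=0x23
body[1] add  r6, r1, #13 → r6=0x1c
body[2] add  r0, r2, #25 → r0=0x69
body[3] sub  r6, r1, #63 → r6=0xd0
body[4] mov  r4, #0x16 → r4=0x16
epilogue: pop r6=0x41, sp=0x96
epilogue: pop r4=0x33, sp=0x97
r6 is callee-saved → restored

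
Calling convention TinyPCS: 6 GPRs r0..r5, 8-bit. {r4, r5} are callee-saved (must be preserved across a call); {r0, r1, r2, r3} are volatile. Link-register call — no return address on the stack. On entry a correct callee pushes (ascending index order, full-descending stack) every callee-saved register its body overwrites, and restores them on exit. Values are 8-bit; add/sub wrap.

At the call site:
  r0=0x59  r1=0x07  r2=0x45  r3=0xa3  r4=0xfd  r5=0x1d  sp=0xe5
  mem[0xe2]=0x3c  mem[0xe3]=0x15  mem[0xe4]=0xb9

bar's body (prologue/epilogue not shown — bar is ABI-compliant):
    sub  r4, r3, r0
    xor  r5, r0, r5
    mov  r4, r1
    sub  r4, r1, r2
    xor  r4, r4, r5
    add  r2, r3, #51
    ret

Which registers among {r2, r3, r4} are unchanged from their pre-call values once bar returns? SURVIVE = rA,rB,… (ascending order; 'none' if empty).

prologue: push r4 -> mem[0xe4]=0xfd, sp=0xe4
prologue: push r5 -> mem[0xe3]=0x1d, sp=0xe3
body[0] sub  r4, r3, r0 -> r4=0x4a
body[1] xor  r5, r0, r5 -> r5=0x44
body[2] mov  r4, r1 -> r4=0x07
body[3] sub  r4, r1, r2 -> r4=0xc2
body[4] xor  r4, r4, r5 -> r4=0x86
body[5] add  r2, r3, #51 -> r2=0xd6
epilogue: pop r5=0x1d, sp=0xe4
epilogue: pop r4=0xfd, sp=0xe5
r2: caller-saved, written=True
r3: caller-saved, written=False
r4: callee-saved, written=True

SURVIVE = r3,r4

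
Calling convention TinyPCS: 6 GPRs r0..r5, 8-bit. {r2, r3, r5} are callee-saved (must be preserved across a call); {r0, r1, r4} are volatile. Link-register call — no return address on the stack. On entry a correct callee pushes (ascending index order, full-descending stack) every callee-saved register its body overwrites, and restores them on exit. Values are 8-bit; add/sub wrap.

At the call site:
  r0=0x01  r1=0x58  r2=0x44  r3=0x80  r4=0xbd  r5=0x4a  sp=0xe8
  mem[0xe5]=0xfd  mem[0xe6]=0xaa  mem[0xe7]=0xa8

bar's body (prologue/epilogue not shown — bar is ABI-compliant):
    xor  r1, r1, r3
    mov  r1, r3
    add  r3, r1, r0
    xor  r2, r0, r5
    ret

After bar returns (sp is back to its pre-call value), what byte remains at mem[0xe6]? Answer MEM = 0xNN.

prologue: push r2 -> mem[0xe7]=0x44, sp=0xe7
prologue: push r3 -> mem[0xe6]=0x80, sp=0xe6
body[0] xor  r1, r1, r3 -> r1=0xd8
body[1] mov  r1, r3 -> r1=0x80
body[2] add  r3, r1, r0 -> r3=0x81
body[3] xor  r2, r0, r5 -> r2=0x4b
epilogue: pop r3=0x80, sp=0xe7
epilogue: pop r2=0x44, sp=0xe8
prologue pushed ['r2', 'r3'] at ['0xe7', '0xe6']

MEM = 0x80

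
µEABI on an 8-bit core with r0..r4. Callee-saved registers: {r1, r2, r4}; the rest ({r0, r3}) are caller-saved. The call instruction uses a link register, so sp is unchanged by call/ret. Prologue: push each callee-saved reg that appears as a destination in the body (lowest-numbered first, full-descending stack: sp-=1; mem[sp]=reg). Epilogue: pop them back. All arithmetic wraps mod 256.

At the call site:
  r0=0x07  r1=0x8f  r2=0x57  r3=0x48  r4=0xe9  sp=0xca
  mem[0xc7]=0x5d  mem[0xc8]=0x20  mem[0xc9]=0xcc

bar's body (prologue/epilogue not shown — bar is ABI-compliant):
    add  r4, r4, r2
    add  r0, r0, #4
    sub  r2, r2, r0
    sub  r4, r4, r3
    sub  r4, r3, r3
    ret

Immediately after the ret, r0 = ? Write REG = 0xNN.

REG = 0x0b

prologue: push r2 → mem[0xc9]=0x57, sp=0xc9
prologue: push r4 → mem[0xc8]=0xe9, sp=0xc8
body[0] add  r4, r4, r2 → r4=0x40
body[1] add  r0, r0, #4 → r0=0x0b
body[2] sub  r2, r2, r0 → r2=0x4c
body[3] sub  r4, r4, r3 → r4=0xf8
body[4] sub  r4, r3, r3 → r4=0x00
epilogue: pop r4=0xe9, sp=0xc9
epilogue: pop r2=0x57, sp=0xca
r0 is caller-saved → body value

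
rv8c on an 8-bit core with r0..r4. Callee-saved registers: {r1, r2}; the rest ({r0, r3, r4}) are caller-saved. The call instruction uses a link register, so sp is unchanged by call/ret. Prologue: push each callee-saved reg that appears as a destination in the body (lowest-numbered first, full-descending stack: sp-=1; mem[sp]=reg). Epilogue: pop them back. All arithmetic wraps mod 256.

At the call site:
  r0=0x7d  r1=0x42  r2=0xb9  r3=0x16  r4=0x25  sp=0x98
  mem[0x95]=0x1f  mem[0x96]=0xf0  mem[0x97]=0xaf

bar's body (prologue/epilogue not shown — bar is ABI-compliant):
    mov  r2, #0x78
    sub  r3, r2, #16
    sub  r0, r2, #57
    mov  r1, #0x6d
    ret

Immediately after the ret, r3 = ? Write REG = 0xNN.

prologue: push r1 → mem[0x97]=0x42, sp=0x97
prologue: push r2 → mem[0x96]=0xb9, sp=0x96
body[0] mov  r2, #0x78 → r2=0x78
body[1] sub  r3, r2, #16 → r3=0x68
body[2] sub  r0, r2, #57 → r0=0x3f
body[3] mov  r1, #0x6d → r1=0x6d
epilogue: pop r2=0xb9, sp=0x97
epilogue: pop r1=0x42, sp=0x98
r3 is caller-saved → body value

REG = 0x68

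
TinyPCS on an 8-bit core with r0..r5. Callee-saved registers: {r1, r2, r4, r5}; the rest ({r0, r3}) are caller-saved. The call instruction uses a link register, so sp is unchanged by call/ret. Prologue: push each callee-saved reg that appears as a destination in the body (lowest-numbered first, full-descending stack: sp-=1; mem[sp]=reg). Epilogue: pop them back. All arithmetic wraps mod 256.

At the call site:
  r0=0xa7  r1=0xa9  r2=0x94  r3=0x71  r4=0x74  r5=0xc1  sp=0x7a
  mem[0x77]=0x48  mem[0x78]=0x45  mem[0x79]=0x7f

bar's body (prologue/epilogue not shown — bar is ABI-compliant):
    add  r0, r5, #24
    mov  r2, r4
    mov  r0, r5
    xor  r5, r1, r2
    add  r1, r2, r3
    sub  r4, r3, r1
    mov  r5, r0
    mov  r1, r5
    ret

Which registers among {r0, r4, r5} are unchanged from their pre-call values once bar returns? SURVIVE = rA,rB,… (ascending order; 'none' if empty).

SURVIVE = r4,r5

prologue: push r1 → mem[0x79]=0xa9, sp=0x79
prologue: push r2 → mem[0x78]=0x94, sp=0x78
prologue: push r4 → mem[0x77]=0x74, sp=0x77
prologue: push r5 → mem[0x76]=0xc1, sp=0x76
body[0] add  r0, r5, #24 → r0=0xd9
body[1] mov  r2, r4 → r2=0x74
body[2] mov  r0, r5 → r0=0xc1
body[3] xor  r5, r1, r2 → r5=0xdd
body[4] add  r1, r2, r3 → r1=0xe5
body[5] sub  r4, r3, r1 → r4=0x8c
body[6] mov  r5, r0 → r5=0xc1
body[7] mov  r1, r5 → r1=0xc1
epilogue: pop r5=0xc1, sp=0x77
epilogue: pop r4=0x74, sp=0x78
epilogue: pop r2=0x94, sp=0x79
epilogue: pop r1=0xa9, sp=0x7a
r0: caller-saved, written=True
r4: callee-saved, written=True
r5: callee-saved, written=True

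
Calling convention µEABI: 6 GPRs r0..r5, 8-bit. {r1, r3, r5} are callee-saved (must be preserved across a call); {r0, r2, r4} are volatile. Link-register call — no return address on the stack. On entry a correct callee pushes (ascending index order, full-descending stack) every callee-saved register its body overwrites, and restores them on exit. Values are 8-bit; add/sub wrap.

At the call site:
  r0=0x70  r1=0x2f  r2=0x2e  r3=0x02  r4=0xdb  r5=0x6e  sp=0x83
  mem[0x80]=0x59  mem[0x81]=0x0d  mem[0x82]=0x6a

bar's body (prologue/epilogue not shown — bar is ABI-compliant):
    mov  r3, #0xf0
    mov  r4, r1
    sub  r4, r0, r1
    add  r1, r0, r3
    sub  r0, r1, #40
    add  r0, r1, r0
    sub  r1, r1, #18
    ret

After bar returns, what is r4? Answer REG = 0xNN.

prologue: push r1 → mem[0x82]=0x2f, sp=0x82
prologue: push r3 → mem[0x81]=0x02, sp=0x81
body[0] mov  r3, #0xf0 → r3=0xf0
body[1] mov  r4, r1 → r4=0x2f
body[2] sub  r4, r0, r1 → r4=0x41
body[3] add  r1, r0, r3 → r1=0x60
body[4] sub  r0, r1, #40 → r0=0x38
body[5] add  r0, r1, r0 → r0=0x98
body[6] sub  r1, r1, #18 → r1=0x4e
epilogue: pop r3=0x02, sp=0x82
epilogue: pop r1=0x2f, sp=0x83
r4 is caller-saved → body value

REG = 0x41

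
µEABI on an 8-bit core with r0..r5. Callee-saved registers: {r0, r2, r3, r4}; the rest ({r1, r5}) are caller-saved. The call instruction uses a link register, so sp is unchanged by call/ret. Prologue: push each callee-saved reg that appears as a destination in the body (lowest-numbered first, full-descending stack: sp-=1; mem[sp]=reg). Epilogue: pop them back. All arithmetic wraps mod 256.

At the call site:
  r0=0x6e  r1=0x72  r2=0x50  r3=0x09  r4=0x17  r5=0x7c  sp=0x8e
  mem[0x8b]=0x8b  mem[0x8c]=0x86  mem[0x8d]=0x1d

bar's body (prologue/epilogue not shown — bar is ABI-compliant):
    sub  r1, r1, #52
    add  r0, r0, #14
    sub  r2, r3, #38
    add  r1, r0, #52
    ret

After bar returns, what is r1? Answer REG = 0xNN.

REG = 0xb0

prologue: push r0 → mem[0x8d]=0x6e, sp=0x8d
prologue: push r2 → mem[0x8c]=0x50, sp=0x8c
body[0] sub  r1, r1, #52 → r1=0x3e
body[1] add  r0, r0, #14 → r0=0x7c
body[2] sub  r2, r3, #38 → r2=0xe3
body[3] add  r1, r0, #52 → r1=0xb0
epilogue: pop r2=0x50, sp=0x8d
epilogue: pop r0=0x6e, sp=0x8e
r1 is caller-saved → body value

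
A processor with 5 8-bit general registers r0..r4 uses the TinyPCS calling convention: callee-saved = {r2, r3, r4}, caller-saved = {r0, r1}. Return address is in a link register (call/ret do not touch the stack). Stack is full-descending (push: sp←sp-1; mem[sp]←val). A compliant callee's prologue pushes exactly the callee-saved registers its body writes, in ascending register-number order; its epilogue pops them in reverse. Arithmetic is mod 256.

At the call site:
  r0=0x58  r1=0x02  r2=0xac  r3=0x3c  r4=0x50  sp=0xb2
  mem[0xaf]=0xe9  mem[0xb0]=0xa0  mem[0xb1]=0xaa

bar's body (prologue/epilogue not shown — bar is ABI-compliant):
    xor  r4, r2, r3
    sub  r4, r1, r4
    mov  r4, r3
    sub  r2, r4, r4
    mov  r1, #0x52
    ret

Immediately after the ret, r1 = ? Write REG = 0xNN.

REG = 0x52

prologue: push r2 -> mem[0xb1]=0xac, sp=0xb1
prologue: push r4 -> mem[0xb0]=0x50, sp=0xb0
body[0] xor  r4, r2, r3 -> r4=0x90
body[1] sub  r4, r1, r4 -> r4=0x72
body[2] mov  r4, r3 -> r4=0x3c
body[3] sub  r2, r4, r4 -> r2=0x00
body[4] mov  r1, #0x52 -> r1=0x52
epilogue: pop r4=0x50, sp=0xb1
epilogue: pop r2=0xac, sp=0xb2
r1 is caller-saved -> body value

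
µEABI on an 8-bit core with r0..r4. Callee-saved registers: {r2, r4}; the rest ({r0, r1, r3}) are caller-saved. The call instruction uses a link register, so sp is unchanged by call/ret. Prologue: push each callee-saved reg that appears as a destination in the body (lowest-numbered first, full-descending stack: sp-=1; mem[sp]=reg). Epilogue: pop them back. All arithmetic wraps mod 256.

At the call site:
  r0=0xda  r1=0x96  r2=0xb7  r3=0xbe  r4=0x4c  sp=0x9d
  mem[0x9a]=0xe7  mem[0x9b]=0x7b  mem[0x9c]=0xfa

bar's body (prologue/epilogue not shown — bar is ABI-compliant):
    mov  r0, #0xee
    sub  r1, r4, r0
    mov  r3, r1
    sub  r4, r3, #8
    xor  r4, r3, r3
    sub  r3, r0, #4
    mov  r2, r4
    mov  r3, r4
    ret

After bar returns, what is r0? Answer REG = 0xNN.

REG = 0xee

prologue: push r2 -> mem[0x9c]=0xb7, sp=0x9c
prologue: push r4 -> mem[0x9b]=0x4c, sp=0x9b
body[0] mov  r0, #0xee -> r0=0xee
body[1] sub  r1, r4, r0 -> r1=0x5e
body[2] mov  r3, r1 -> r3=0x5e
body[3] sub  r4, r3, #8 -> r4=0x56
body[4] xor  r4, r3, r3 -> r4=0x00
body[5] sub  r3, r0, #4 -> r3=0xea
body[6] mov  r2, r4 -> r2=0x00
body[7] mov  r3, r4 -> r3=0x00
epilogue: pop r4=0x4c, sp=0x9c
epilogue: pop r2=0xb7, sp=0x9d
r0 is caller-saved -> body value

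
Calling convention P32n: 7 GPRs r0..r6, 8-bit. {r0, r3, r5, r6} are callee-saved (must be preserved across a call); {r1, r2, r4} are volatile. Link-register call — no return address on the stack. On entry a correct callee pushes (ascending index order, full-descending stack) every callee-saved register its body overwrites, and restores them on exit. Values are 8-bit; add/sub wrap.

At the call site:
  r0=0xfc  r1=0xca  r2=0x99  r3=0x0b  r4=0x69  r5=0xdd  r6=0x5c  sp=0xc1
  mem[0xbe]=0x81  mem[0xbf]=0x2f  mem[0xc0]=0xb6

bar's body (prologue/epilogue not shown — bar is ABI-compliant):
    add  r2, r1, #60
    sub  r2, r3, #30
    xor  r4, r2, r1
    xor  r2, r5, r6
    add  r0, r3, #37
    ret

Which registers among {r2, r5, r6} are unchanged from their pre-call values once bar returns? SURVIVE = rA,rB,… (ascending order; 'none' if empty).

prologue: push r0 -> mem[0xc0]=0xfc, sp=0xc0
body[0] add  r2, r1, #60 -> r2=0x06
body[1] sub  r2, r3, #30 -> r2=0xed
body[2] xor  r4, r2, r1 -> r4=0x27
body[3] xor  r2, r5, r6 -> r2=0x81
body[4] add  r0, r3, #37 -> r0=0x30
epilogue: pop r0=0xfc, sp=0xc1
r2: caller-saved, written=True
r5: callee-saved, written=False
r6: callee-saved, written=False

SURVIVE = r5,r6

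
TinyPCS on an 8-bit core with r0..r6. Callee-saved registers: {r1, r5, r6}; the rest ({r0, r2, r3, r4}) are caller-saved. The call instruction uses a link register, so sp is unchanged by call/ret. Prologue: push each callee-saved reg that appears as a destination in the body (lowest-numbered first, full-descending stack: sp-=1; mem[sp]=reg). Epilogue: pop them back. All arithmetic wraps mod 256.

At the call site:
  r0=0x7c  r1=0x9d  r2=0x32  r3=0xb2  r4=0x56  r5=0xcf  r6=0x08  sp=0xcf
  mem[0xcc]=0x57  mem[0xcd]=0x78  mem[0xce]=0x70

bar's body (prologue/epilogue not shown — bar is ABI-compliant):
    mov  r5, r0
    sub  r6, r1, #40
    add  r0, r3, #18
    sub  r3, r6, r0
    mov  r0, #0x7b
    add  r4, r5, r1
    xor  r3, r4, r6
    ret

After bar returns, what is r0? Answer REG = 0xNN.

prologue: push r5 → mem[0xce]=0xcf, sp=0xce
prologue: push r6 → mem[0xcd]=0x08, sp=0xcd
body[0] mov  r5, r0 → r5=0x7c
body[1] sub  r6, r1, #40 → r6=0x75
body[2] add  r0, r3, #18 → r0=0xc4
body[3] sub  r3, r6, r0 → r3=0xb1
body[4] mov  r0, #0x7b → r0=0x7b
body[5] add  r4, r5, r1 → r4=0x19
body[6] xor  r3, r4, r6 → r3=0x6c
epilogue: pop r6=0x08, sp=0xce
epilogue: pop r5=0xcf, sp=0xcf
r0 is caller-saved → body value

REG = 0x7b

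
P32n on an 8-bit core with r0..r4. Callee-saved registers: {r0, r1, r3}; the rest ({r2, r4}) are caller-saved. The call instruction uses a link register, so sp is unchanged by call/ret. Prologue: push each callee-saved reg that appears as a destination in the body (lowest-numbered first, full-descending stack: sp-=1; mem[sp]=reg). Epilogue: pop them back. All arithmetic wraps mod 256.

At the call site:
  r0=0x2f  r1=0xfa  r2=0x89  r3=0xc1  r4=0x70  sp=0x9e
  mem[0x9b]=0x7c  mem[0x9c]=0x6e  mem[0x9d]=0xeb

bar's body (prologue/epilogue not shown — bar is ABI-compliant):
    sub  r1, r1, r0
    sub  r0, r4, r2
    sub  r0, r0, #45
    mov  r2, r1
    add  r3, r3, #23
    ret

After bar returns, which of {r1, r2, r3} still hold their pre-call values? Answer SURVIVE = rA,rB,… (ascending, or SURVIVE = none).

prologue: push r0 -> mem[0x9d]=0x2f, sp=0x9d
prologue: push r1 -> mem[0x9c]=0xfa, sp=0x9c
prologue: push r3 -> mem[0x9b]=0xc1, sp=0x9b
body[0] sub  r1, r1, r0 -> r1=0xcb
body[1] sub  r0, r4, r2 -> r0=0xe7
body[2] sub  r0, r0, #45 -> r0=0xba
body[3] mov  r2, r1 -> r2=0xcb
body[4] add  r3, r3, #23 -> r3=0xd8
epilogue: pop r3=0xc1, sp=0x9c
epilogue: pop r1=0xfa, sp=0x9d
epilogue: pop r0=0x2f, sp=0x9e
r1: callee-saved, written=True
r2: caller-saved, written=True
r3: callee-saved, written=True

SURVIVE = r1,r3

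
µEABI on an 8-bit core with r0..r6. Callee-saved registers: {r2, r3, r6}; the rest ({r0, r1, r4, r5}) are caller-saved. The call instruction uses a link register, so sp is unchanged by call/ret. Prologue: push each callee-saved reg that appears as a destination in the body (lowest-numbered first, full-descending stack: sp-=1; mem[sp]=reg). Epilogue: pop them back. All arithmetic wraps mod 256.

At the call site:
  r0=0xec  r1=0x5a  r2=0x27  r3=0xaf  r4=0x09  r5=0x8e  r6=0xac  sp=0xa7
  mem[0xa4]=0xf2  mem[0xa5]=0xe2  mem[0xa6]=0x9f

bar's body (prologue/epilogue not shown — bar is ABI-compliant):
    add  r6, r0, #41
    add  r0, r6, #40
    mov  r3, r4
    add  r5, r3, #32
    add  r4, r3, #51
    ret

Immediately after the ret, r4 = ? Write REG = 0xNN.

REG = 0x3c

prologue: push r3 -> mem[0xa6]=0xaf, sp=0xa6
prologue: push r6 -> mem[0xa5]=0xac, sp=0xa5
body[0] add  r6, r0, #41 -> r6=0x15
body[1] add  r0, r6, #40 -> r0=0x3d
body[2] mov  r3, r4 -> r3=0x09
body[3] add  r5, r3, #32 -> r5=0x29
body[4] add  r4, r3, #51 -> r4=0x3c
epilogue: pop r6=0xac, sp=0xa6
epilogue: pop r3=0xaf, sp=0xa7
r4 is caller-saved -> body value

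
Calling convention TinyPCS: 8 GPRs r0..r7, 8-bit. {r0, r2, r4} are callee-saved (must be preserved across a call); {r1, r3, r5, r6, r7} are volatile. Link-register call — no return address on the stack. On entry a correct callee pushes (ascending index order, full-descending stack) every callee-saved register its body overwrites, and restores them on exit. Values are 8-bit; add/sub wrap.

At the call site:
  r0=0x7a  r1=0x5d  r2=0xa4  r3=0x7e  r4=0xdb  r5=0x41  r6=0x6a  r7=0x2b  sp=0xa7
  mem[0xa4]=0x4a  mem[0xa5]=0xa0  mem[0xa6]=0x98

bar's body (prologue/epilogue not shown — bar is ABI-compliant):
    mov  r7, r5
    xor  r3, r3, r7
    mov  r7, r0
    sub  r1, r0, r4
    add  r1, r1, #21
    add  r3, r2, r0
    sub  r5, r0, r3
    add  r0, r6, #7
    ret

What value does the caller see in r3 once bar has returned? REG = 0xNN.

prologue: push r0 → mem[0xa6]=0x7a, sp=0xa6
body[0] mov  r7, r5 → r7=0x41
body[1] xor  r3, r3, r7 → r3=0x3f
body[2] mov  r7, r0 → r7=0x7a
body[3] sub  r1, r0, r4 → r1=0x9f
body[4] add  r1, r1, #21 → r1=0xb4
body[5] add  r3, r2, r0 → r3=0x1e
body[6] sub  r5, r0, r3 → r5=0x5c
body[7] add  r0, r6, #7 → r0=0x71
epilogue: pop r0=0x7a, sp=0xa7
r3 is caller-saved → body value

REG = 0x1e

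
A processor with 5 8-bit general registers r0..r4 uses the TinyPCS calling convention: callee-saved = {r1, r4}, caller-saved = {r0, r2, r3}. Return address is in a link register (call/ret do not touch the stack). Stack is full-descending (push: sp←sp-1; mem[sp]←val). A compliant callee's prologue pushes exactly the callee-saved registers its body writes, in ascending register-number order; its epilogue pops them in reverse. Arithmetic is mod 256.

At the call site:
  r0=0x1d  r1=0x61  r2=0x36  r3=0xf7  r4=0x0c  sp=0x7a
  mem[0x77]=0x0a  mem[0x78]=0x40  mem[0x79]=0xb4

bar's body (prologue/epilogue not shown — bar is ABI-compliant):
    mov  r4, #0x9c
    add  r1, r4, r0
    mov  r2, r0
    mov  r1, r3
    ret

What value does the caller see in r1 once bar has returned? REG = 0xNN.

prologue: push r1 -> mem[0x79]=0x61, sp=0x79
prologue: push r4 -> mem[0x78]=0x0c, sp=0x78
body[0] mov  r4, #0x9c -> r4=0x9c
body[1] add  r1, r4, r0 -> r1=0xb9
body[2] mov  r2, r0 -> r2=0x1d
body[3] mov  r1, r3 -> r1=0xf7
epilogue: pop r4=0x0c, sp=0x79
epilogue: pop r1=0x61, sp=0x7a
r1 is callee-saved -> restored

REG = 0x61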